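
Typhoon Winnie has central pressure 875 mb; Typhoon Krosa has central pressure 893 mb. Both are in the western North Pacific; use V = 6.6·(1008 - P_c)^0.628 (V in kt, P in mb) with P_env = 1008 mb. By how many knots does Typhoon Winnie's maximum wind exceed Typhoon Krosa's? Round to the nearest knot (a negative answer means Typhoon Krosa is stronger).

12 kt

Typhoon Winnie: ΔP = 133; V ≈ 6.6 × 133^0.628 ≈ 142.34 kt.
Typhoon Krosa: ΔP = 115; V ≈ 6.6 × 115^0.628 ≈ 129.92 kt.
Difference ≈ 142.34 − 129.92 = 12.42 → 12 kt.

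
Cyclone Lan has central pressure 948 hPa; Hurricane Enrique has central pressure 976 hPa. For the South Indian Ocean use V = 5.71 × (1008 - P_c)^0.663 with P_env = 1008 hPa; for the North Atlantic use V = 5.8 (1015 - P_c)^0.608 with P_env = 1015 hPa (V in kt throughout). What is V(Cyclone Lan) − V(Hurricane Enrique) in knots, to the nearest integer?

Cyclone Lan: ΔP = 60; V ≈ 5.71 × 60^0.663 ≈ 86.21 kt.
Hurricane Enrique: ΔP = 39; V ≈ 5.8 × 39^0.608 ≈ 53.80 kt.
Difference ≈ 86.21 − 53.80 = 32.41 → 32 kt.

32 kt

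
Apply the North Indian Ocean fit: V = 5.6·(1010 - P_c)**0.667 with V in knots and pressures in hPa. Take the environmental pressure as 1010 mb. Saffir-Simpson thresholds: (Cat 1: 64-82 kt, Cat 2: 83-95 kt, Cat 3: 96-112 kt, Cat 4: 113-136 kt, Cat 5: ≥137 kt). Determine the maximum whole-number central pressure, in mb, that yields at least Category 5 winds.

889 mb

Category 5 begins at V = 137 kt.
Required ΔP = (137/5.6)^(1/0.667) = 24.464^1.499 ≈ 120.71 mb.
P_c ≤ 1010 − 120.71 = 889.29, so the highest integer P_c is 889 mb.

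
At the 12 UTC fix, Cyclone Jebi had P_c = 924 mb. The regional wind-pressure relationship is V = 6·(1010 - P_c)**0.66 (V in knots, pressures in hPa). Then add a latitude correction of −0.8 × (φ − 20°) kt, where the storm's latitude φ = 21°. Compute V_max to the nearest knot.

113 kt

ΔP = 1010 − 924 = 86 mb.
86^0.66 ≈ 18.913.
V ≈ 6 × 18.913 ≈ 113.5 kt.
Latitude correction: −0.8 × (21 − 20) = -0.8 kt.
Corrected V ≈ 112.7 kt → 113 kt.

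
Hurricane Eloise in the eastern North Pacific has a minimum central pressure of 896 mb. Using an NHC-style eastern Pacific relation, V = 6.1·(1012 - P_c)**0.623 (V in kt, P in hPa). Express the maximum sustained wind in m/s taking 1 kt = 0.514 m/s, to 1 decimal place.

ΔP = 1012 − 896 = 116 mb.
V ≈ 6.1 × 116^0.623 = 6.1 × 19.327 ≈ 117.893 kt.
117.893 × 0.514 ≈ 60.60 m/s → 60.6 m/s.

60.6 m/s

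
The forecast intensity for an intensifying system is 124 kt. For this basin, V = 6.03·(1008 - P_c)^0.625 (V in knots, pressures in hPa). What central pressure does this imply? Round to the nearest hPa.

882 hPa

ΔP = (V / 6.03)^(1/0.625) = (124/6.03)^1.600.
124/6.03 = 20.564; 20.564^1.600 ≈ 126.17 hPa.
P_c = 1008 − 126.17 = 881.83 ≈ 882 hPa.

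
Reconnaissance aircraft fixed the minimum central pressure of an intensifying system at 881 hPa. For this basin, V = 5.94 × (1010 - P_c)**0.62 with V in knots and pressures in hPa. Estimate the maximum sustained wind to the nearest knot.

121 kt

ΔP = 1010 − 881 = 129 hPa.
129^0.62 ≈ 20.350.
V ≈ 5.94 × 20.350 ≈ 120.9 kt.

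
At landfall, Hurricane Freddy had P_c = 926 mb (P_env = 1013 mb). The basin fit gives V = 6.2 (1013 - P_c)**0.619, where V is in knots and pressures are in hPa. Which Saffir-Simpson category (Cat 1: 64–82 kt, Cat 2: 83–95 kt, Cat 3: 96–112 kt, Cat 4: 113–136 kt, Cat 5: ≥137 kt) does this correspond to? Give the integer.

ΔP = 1013 − 926 = 87 mb.
V ≈ 6.2 × 87^0.619 = 6.2 × 15.87 ≈ 98 kt.
98 kt falls in the Category 3 band.

3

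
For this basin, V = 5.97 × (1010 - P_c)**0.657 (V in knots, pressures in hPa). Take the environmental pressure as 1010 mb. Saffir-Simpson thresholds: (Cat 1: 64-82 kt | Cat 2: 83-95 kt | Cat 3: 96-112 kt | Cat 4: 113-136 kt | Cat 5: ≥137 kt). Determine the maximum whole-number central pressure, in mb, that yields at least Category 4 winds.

Category 4 begins at V = 113 kt.
Required ΔP = (113/5.97)^(1/0.657) = 18.928^1.522 ≈ 87.87 mb.
P_c ≤ 1010 − 87.87 = 922.13, so the highest integer P_c is 922 mb.

922 mb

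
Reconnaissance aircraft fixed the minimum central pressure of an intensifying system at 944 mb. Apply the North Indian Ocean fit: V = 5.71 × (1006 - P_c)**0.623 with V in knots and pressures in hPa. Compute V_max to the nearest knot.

ΔP = 1006 − 944 = 62 mb.
62^0.623 ≈ 13.082.
V ≈ 5.71 × 13.082 ≈ 74.7 kt.

75 kt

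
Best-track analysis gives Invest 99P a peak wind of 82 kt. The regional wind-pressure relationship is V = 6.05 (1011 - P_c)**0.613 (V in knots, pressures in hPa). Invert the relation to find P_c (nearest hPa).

ΔP = (V / 6.05)^(1/0.613) = (82/6.05)^1.631.
82/6.05 = 13.554; 13.554^1.631 ≈ 70.27 hPa.
P_c = 1011 − 70.27 = 940.73 ≈ 941 hPa.

941 hPa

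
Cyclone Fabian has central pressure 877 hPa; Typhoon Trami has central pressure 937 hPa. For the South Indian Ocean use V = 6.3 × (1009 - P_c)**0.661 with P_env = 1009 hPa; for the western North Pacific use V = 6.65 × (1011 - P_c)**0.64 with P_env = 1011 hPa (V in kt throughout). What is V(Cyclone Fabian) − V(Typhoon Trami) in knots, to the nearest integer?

54 kt

Cyclone Fabian: ΔP = 132; V ≈ 6.3 × 132^0.661 ≈ 158.87 kt.
Typhoon Trami: ΔP = 74; V ≈ 6.65 × 74^0.64 ≈ 104.50 kt.
Difference ≈ 158.87 − 104.50 = 54.37 → 54 kt.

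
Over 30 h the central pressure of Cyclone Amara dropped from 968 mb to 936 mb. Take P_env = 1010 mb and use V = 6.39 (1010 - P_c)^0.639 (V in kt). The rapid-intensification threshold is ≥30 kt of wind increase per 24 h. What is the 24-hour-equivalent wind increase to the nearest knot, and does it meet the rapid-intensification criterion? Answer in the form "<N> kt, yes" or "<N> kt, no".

V₁: ΔP = 42, V ≈ 6.39 × 42^0.639 ≈ 69.62 kt.
V₂: ΔP = 74, V ≈ 6.39 × 74^0.639 ≈ 99.99 kt.
ΔV over 30 h = 30.37 kt → 24 h equivalent = 30.37 × 24/30 ≈ 24.30 kt.
24 kt < 30 kt ⇒ not rapid intensification.

24 kt, no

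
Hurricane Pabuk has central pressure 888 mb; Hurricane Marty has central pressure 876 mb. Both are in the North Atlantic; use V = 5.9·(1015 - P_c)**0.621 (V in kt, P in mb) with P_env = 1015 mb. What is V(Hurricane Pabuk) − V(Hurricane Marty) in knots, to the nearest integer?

-7 kt

Hurricane Pabuk: ΔP = 127; V ≈ 5.9 × 127^0.621 ≈ 119.49 kt.
Hurricane Marty: ΔP = 139; V ≈ 5.9 × 139^0.621 ≈ 126.38 kt.
Difference ≈ 119.49 − 126.38 = -6.89 → -7 kt.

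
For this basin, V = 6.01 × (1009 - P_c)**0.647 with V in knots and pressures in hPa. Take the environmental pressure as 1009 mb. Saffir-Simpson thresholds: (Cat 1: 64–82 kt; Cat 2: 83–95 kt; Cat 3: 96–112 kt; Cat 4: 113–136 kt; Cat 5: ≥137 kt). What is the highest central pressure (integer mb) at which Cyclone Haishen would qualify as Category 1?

Category 1 begins at V = 64 kt.
Required ΔP = (64/6.01)^(1/0.647) = 10.649^1.546 ≈ 38.71 mb.
P_c ≤ 1009 − 38.71 = 970.29, so the highest integer P_c is 970 mb.

970 mb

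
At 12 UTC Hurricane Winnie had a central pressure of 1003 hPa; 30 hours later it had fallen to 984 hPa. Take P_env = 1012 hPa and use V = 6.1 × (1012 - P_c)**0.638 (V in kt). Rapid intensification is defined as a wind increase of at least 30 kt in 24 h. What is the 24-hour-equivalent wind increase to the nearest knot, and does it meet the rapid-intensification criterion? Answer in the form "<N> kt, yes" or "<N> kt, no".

V₁: ΔP = 9, V ≈ 6.1 × 9^0.638 ≈ 24.78 kt.
V₂: ΔP = 28, V ≈ 6.1 × 28^0.638 ≈ 51.12 kt.
ΔV over 30 h = 26.34 kt → 24 h equivalent = 26.34 × 24/30 ≈ 21.07 kt.
21 kt < 30 kt ⇒ not rapid intensification.

21 kt, no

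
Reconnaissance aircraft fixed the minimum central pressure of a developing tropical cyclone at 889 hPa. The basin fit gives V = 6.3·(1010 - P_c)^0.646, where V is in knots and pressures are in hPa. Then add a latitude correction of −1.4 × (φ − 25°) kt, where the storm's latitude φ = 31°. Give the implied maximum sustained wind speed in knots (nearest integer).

131 kt

ΔP = 1010 − 889 = 121 hPa.
121^0.646 ≈ 22.155.
V ≈ 6.3 × 22.155 ≈ 139.6 kt.
Latitude correction: −1.4 × (31 − 25) = -8.4 kt.
Corrected V ≈ 131.2 kt → 131 kt.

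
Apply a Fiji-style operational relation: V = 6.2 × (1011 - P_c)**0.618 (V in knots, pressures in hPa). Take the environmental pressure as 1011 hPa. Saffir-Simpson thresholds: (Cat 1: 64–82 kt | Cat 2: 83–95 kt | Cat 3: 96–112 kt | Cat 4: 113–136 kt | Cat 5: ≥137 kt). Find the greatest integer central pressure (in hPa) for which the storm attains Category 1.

967 hPa

Category 1 begins at V = 64 kt.
Required ΔP = (64/6.2)^(1/0.618) = 10.323^1.618 ≈ 43.70 hPa.
P_c ≤ 1011 − 43.70 = 967.30, so the highest integer P_c is 967 hPa.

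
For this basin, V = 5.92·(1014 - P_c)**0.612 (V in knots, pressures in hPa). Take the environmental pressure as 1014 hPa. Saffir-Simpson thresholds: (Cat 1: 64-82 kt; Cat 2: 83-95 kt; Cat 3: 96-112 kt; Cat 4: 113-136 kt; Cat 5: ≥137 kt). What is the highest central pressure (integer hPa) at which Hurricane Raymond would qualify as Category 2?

939 hPa

Category 2 begins at V = 83 kt.
Required ΔP = (83/5.92)^(1/0.612) = 14.020^1.634 ≈ 74.78 hPa.
P_c ≤ 1014 − 74.78 = 939.22, so the highest integer P_c is 939 hPa.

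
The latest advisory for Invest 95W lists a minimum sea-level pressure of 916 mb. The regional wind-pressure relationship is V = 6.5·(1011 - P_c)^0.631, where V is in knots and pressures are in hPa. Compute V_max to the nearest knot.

ΔP = 1011 − 916 = 95 mb.
95^0.631 ≈ 17.699.
V ≈ 6.5 × 17.699 ≈ 115.0 kt.

115 kt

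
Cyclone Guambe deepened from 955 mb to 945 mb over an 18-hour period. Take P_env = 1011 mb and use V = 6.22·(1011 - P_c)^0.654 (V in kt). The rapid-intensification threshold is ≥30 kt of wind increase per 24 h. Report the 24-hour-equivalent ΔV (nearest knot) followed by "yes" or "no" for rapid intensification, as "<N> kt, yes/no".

13 kt, no

V₁: ΔP = 56, V ≈ 6.22 × 56^0.654 ≈ 86.52 kt.
V₂: ΔP = 66, V ≈ 6.22 × 66^0.654 ≈ 96.33 kt.
ΔV over 18 h = 9.81 kt → 24 h equivalent = 9.81 × 24/18 ≈ 13.08 kt.
13 kt < 30 kt ⇒ not rapid intensification.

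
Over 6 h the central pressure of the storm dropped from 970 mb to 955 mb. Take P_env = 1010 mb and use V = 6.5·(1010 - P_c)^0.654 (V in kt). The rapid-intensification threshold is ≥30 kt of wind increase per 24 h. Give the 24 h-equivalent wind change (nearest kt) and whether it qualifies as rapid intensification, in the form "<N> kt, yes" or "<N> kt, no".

67 kt, yes

V₁: ΔP = 40, V ≈ 6.5 × 40^0.654 ≈ 72.55 kt.
V₂: ΔP = 55, V ≈ 6.5 × 55^0.654 ≈ 89.35 kt.
ΔV over 6 h = 16.80 kt → 24 h equivalent = 16.80 × 24/6 ≈ 67.20 kt.
67 kt ≥ 30 kt ⇒ rapid intensification.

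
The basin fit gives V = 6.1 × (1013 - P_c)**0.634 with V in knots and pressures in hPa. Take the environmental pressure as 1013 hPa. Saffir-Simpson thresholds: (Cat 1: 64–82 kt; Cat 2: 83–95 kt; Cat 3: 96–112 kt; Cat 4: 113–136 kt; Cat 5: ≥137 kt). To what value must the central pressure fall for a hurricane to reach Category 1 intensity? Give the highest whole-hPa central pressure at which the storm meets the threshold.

972 hPa

Category 1 begins at V = 64 kt.
Required ΔP = (64/6.1)^(1/0.634) = 10.492^1.577 ≈ 40.75 hPa.
P_c ≤ 1013 − 40.75 = 972.25, so the highest integer P_c is 972 hPa.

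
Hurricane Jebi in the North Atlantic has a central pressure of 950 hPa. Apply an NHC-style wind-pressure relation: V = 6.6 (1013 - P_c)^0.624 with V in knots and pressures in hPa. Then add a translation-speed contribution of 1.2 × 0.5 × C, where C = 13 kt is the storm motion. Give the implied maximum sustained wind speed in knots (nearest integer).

95 kt

ΔP = 1013 − 950 = 63 hPa.
63^0.624 ≈ 13.267.
V ≈ 6.6 × 13.267 ≈ 87.6 kt.
Translation term: 1.2 × 0.5 × 13 = 7.8 kt.
Corrected V ≈ 95.4 kt → 95 kt.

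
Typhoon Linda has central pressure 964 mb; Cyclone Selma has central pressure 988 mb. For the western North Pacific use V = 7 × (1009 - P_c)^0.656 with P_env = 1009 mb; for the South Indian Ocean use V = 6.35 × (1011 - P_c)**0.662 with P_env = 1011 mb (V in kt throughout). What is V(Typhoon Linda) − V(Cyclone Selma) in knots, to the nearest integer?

Typhoon Linda: ΔP = 45; V ≈ 7 × 45^0.656 ≈ 85.04 kt.
Cyclone Selma: ΔP = 23; V ≈ 6.35 × 23^0.662 ≈ 50.61 kt.
Difference ≈ 85.04 − 50.61 = 34.43 → 34 kt.

34 kt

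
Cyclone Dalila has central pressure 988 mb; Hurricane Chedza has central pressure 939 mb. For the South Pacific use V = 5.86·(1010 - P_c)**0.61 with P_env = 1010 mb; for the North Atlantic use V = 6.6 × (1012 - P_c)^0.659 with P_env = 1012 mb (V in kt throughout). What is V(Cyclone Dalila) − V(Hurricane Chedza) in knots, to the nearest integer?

Cyclone Dalila: ΔP = 22; V ≈ 5.86 × 22^0.61 ≈ 38.62 kt.
Hurricane Chedza: ΔP = 73; V ≈ 6.6 × 73^0.659 ≈ 111.55 kt.
Difference ≈ 38.62 − 111.55 = -72.93 → -73 kt.

-73 kt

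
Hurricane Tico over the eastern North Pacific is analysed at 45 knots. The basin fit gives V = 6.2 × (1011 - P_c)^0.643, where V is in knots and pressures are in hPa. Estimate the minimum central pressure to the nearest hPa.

989 hPa

ΔP = (V / 6.2)^(1/0.643) = (45/6.2)^1.555.
45/6.2 = 7.258; 7.258^1.555 ≈ 21.82 hPa.
P_c = 1011 − 21.82 = 989.18 ≈ 989 hPa.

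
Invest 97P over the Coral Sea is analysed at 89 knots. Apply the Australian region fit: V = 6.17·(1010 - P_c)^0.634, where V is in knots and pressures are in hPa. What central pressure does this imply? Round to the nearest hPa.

943 hPa

ΔP = (V / 6.17)^(1/0.634) = (89/6.17)^1.577.
89/6.17 = 14.425; 14.425^1.577 ≈ 67.34 hPa.
P_c = 1010 − 67.34 = 942.66 ≈ 943 hPa.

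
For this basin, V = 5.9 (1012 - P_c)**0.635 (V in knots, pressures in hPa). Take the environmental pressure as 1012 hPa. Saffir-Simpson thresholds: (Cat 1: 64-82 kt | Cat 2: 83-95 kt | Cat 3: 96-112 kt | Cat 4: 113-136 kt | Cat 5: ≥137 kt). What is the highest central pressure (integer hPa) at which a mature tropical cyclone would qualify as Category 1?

Category 1 begins at V = 64 kt.
Required ΔP = (64/5.9)^(1/0.635) = 10.847^1.575 ≈ 42.70 hPa.
P_c ≤ 1012 − 42.70 = 969.30, so the highest integer P_c is 969 hPa.

969 hPa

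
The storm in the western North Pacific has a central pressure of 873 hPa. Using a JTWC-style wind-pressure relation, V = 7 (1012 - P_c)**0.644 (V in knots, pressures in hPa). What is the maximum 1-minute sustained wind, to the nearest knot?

ΔP = 1012 − 873 = 139 hPa.
139^0.644 ≈ 23.994.
V ≈ 7 × 23.994 ≈ 168.0 kt.

168 kt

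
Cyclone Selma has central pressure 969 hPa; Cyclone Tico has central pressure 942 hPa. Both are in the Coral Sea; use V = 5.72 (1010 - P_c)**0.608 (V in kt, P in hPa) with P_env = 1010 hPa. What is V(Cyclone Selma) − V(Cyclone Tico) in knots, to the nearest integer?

Cyclone Selma: ΔP = 41; V ≈ 5.72 × 41^0.608 ≈ 54.70 kt.
Cyclone Tico: ΔP = 68; V ≈ 5.72 × 68^0.608 ≈ 74.40 kt.
Difference ≈ 54.70 − 74.40 = -19.70 → -20 kt.

-20 kt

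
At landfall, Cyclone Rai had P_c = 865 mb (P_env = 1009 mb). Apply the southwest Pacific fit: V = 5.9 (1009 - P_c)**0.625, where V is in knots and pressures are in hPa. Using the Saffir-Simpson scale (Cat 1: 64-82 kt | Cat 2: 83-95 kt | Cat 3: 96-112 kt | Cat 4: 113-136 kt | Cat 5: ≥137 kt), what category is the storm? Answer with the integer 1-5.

4

ΔP = 1009 − 865 = 144 mb.
V ≈ 5.9 × 144^0.625 = 5.9 × 22.33 ≈ 132 kt.
132 kt falls in the Category 4 band.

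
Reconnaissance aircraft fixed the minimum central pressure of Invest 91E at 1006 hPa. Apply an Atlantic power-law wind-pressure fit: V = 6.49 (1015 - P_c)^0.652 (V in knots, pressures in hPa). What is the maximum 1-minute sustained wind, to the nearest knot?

27 kt

ΔP = 1015 − 1006 = 9 hPa.
9^0.652 ≈ 4.190.
V ≈ 6.49 × 4.190 ≈ 27.2 kt.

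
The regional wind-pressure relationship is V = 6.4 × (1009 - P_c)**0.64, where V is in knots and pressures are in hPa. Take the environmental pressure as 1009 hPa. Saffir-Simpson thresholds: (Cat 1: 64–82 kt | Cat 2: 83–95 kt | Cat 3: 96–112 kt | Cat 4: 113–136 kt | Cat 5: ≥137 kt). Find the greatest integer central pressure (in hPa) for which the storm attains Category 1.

Category 1 begins at V = 64 kt.
Required ΔP = (64/6.4)^(1/0.64) = 10.000^1.562 ≈ 36.52 hPa.
P_c ≤ 1009 − 36.52 = 972.48, so the highest integer P_c is 972 hPa.

972 hPa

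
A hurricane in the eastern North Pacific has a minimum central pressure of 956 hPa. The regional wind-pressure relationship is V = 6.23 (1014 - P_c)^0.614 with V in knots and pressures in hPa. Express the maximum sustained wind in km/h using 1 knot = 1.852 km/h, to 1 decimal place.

139.6 km/h

ΔP = 1014 − 956 = 58 hPa.
V ≈ 6.23 × 58^0.614 = 6.23 × 12.099 ≈ 75.376 kt.
75.376 × 1.852 ≈ 139.60 km/h → 139.6 km/h.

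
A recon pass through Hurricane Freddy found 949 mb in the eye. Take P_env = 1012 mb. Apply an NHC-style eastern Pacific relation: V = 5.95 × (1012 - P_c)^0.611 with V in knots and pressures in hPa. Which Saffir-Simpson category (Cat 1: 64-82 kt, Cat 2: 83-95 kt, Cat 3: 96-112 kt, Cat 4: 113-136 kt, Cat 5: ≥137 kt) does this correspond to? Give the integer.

1

ΔP = 1012 − 949 = 63 mb.
V ≈ 5.95 × 63^0.611 = 5.95 × 12.57 ≈ 75 kt.
75 kt falls in the Category 1 band.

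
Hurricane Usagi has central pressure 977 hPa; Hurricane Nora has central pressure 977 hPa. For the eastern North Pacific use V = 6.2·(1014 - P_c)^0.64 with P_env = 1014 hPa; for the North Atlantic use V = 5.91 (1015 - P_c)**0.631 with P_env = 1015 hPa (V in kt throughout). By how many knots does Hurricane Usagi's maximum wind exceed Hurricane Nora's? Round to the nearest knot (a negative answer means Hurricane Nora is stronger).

Hurricane Usagi: ΔP = 37; V ≈ 6.2 × 37^0.64 ≈ 62.52 kt.
Hurricane Nora: ΔP = 38; V ≈ 5.91 × 38^0.631 ≈ 58.67 kt.
Difference ≈ 62.52 − 58.67 = 3.85 → 4 kt.

4 kt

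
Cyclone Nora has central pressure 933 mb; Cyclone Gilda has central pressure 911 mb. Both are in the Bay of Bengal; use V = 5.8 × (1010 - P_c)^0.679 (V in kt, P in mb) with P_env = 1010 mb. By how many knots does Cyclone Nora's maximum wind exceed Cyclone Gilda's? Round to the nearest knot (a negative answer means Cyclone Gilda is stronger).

Cyclone Nora: ΔP = 77; V ≈ 5.8 × 77^0.679 ≈ 110.75 kt.
Cyclone Gilda: ΔP = 99; V ≈ 5.8 × 99^0.679 ≈ 131.36 kt.
Difference ≈ 110.75 − 131.36 = -20.61 → -21 kt.

-21 kt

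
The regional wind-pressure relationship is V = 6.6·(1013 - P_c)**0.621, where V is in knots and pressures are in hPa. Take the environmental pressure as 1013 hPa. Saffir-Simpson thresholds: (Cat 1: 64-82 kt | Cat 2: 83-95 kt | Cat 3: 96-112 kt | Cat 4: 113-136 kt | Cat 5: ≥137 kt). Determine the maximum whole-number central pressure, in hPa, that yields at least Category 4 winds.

916 hPa

Category 4 begins at V = 113 kt.
Required ΔP = (113/6.6)^(1/0.621) = 17.121^1.610 ≈ 96.91 hPa.
P_c ≤ 1013 − 96.91 = 916.09, so the highest integer P_c is 916 hPa.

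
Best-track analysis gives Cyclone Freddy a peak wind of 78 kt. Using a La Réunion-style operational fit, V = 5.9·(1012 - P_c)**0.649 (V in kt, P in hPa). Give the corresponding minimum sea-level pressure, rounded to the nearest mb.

959 mb

ΔP = (V / 5.9)^(1/0.649) = (78/5.9)^1.541.
78/5.9 = 13.220; 13.220^1.541 ≈ 53.41 mb.
P_c = 1012 − 53.41 = 958.59 ≈ 959 mb.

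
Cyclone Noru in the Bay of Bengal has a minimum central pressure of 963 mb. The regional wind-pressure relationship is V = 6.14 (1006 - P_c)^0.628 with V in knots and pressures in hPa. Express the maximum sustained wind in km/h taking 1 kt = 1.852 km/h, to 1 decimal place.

ΔP = 1006 − 963 = 43 mb.
V ≈ 6.14 × 43^0.628 = 6.14 × 10.613 ≈ 65.161 kt.
65.161 × 1.852 ≈ 120.68 km/h → 120.7 km/h.

120.7 km/h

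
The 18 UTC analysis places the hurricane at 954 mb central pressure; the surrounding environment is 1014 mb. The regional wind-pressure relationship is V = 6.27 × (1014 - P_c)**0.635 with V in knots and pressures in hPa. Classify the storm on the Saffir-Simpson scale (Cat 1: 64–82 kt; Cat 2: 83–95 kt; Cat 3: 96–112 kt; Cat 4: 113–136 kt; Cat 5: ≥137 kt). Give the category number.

ΔP = 1014 − 954 = 60 mb.
V ≈ 6.27 × 60^0.635 = 6.27 × 13.46 ≈ 84 kt.
84 kt falls in the Category 2 band.

2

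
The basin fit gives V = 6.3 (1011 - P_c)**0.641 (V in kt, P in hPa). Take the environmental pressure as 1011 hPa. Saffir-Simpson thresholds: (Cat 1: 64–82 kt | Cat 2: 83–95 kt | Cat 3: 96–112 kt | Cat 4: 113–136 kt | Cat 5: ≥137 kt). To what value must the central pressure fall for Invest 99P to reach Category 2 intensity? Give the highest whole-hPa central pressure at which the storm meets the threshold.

Category 2 begins at V = 83 kt.
Required ΔP = (83/6.3)^(1/0.641) = 13.175^1.560 ≈ 55.83 hPa.
P_c ≤ 1011 − 55.83 = 955.17, so the highest integer P_c is 955 hPa.

955 hPa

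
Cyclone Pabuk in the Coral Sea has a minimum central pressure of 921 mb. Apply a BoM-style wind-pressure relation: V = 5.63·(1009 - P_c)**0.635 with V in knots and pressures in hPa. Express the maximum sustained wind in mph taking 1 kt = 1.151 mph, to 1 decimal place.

111.3 mph

ΔP = 1009 − 921 = 88 mb.
V ≈ 5.63 × 88^0.635 = 5.63 × 17.169 ≈ 96.662 kt.
96.662 × 1.151 ≈ 111.26 mph → 111.3 mph.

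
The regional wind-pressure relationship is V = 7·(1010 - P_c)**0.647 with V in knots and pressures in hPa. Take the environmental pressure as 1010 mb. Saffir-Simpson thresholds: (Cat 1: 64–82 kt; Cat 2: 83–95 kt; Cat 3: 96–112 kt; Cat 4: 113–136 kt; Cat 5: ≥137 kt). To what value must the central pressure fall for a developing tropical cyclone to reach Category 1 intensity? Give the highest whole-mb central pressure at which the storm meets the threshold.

979 mb

Category 1 begins at V = 64 kt.
Required ΔP = (64/7)^(1/0.647) = 9.143^1.546 ≈ 30.58 mb.
P_c ≤ 1010 − 30.58 = 979.42, so the highest integer P_c is 979 mb.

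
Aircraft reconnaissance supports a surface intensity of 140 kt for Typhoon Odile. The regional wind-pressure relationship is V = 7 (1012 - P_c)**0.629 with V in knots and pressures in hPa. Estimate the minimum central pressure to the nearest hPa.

895 hPa

ΔP = (V / 7)^(1/0.629) = (140/7)^1.590.
140/7 = 20.000; 20.000^1.590 ≈ 117.06 hPa.
P_c = 1012 − 117.06 = 894.94 ≈ 895 hPa.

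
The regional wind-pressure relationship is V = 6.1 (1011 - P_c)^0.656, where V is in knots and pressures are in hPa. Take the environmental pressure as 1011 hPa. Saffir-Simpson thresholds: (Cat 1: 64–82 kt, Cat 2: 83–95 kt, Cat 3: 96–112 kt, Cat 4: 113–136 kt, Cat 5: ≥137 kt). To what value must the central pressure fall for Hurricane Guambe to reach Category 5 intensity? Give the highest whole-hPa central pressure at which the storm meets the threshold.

896 hPa

Category 5 begins at V = 137 kt.
Required ΔP = (137/6.1)^(1/0.656) = 22.459^1.524 ≈ 114.83 hPa.
P_c ≤ 1011 − 114.83 = 896.17, so the highest integer P_c is 896 hPa.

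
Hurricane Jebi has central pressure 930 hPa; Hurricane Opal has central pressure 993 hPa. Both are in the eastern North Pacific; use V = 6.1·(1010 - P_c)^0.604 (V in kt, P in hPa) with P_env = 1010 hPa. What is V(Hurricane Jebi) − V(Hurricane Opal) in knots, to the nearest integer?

52 kt

Hurricane Jebi: ΔP = 80; V ≈ 6.1 × 80^0.604 ≈ 86.06 kt.
Hurricane Opal: ΔP = 17; V ≈ 6.1 × 17^0.604 ≈ 33.77 kt.
Difference ≈ 86.06 − 33.77 = 52.29 → 52 kt.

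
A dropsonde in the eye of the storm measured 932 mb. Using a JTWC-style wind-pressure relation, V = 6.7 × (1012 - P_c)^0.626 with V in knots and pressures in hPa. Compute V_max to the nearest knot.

ΔP = 1012 − 932 = 80 mb.
80^0.626 ≈ 15.536.
V ≈ 6.7 × 15.536 ≈ 104.1 kt.

104 kt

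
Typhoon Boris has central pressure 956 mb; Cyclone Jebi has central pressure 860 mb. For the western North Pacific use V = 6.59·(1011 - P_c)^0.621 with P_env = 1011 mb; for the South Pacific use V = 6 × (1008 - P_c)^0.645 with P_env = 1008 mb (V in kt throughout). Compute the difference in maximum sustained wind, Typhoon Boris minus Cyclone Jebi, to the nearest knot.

Typhoon Boris: ΔP = 55; V ≈ 6.59 × 55^0.621 ≈ 79.37 kt.
Cyclone Jebi: ΔP = 148; V ≈ 6 × 148^0.645 ≈ 150.65 kt.
Difference ≈ 79.37 − 150.65 = -71.28 → -71 kt.

-71 kt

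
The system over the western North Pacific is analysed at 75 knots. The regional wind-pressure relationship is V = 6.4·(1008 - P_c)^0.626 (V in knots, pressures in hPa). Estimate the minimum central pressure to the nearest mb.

ΔP = (V / 6.4)^(1/0.626) = (75/6.4)^1.597.
75/6.4 = 11.719; 11.719^1.597 ≈ 50.99 mb.
P_c = 1008 − 50.99 = 957.01 ≈ 957 mb.

957 mb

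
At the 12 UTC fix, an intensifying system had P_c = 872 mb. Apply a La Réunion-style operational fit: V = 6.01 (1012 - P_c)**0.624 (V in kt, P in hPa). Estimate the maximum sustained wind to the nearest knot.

ΔP = 1012 − 872 = 140 mb.
140^0.624 ≈ 21.837.
V ≈ 6.01 × 21.837 ≈ 131.2 kt.

131 kt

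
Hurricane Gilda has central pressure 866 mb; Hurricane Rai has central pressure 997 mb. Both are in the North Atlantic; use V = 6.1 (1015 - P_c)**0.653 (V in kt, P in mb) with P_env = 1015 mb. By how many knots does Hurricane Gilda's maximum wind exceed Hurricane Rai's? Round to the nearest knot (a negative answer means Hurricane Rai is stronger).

120 kt

Hurricane Gilda: ΔP = 149; V ≈ 6.1 × 149^0.653 ≈ 160.11 kt.
Hurricane Rai: ΔP = 18; V ≈ 6.1 × 18^0.653 ≈ 40.27 kt.
Difference ≈ 160.11 − 40.27 = 119.84 → 120 kt.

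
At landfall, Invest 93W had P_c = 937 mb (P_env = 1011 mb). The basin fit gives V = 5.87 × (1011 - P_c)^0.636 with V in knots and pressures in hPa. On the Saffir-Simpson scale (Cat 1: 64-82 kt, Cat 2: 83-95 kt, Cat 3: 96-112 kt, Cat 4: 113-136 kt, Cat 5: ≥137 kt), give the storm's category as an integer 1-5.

2

ΔP = 1011 − 937 = 74 mb.
V ≈ 5.87 × 74^0.636 = 5.87 × 15.45 ≈ 91 kt.
91 kt falls in the Category 2 band.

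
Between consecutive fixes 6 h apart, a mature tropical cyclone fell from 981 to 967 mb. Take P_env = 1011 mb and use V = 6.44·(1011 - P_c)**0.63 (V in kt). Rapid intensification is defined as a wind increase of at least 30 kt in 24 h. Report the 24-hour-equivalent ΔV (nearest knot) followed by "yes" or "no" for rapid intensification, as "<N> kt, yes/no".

60 kt, yes

V₁: ΔP = 30, V ≈ 6.44 × 30^0.63 ≈ 54.89 kt.
V₂: ΔP = 44, V ≈ 6.44 × 44^0.63 ≈ 69.87 kt.
ΔV over 6 h = 14.98 kt → 24 h equivalent = 14.98 × 24/6 ≈ 59.92 kt.
60 kt ≥ 30 kt ⇒ rapid intensification.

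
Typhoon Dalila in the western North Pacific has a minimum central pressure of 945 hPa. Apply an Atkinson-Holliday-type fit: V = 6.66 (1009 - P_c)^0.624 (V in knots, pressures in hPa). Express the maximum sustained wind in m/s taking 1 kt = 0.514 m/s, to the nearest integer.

46 m/s

ΔP = 1009 − 945 = 64 hPa.
V ≈ 6.66 × 64^0.624 = 6.66 × 13.399 ≈ 89.234 kt.
89.234 × 0.514 ≈ 45.87 m/s → 46 m/s.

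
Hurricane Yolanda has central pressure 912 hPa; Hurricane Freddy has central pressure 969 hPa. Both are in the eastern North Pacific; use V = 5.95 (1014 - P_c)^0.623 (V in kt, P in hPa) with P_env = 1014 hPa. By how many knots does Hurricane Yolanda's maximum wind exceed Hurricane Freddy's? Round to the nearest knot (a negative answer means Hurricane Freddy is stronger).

Hurricane Yolanda: ΔP = 102; V ≈ 5.95 × 102^0.623 ≈ 106.14 kt.
Hurricane Freddy: ΔP = 45; V ≈ 5.95 × 45^0.623 ≈ 63.75 kt.
Difference ≈ 106.14 − 63.75 = 42.39 → 42 kt.

42 kt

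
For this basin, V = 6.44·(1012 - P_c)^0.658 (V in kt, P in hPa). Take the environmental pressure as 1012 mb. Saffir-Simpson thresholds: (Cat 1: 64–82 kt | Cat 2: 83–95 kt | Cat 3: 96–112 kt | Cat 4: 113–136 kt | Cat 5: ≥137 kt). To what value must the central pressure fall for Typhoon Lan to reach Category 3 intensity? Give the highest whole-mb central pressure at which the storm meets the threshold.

951 mb

Category 3 begins at V = 96 kt.
Required ΔP = (96/6.44)^(1/0.658) = 14.907^1.520 ≈ 60.71 mb.
P_c ≤ 1012 − 60.71 = 951.29, so the highest integer P_c is 951 mb.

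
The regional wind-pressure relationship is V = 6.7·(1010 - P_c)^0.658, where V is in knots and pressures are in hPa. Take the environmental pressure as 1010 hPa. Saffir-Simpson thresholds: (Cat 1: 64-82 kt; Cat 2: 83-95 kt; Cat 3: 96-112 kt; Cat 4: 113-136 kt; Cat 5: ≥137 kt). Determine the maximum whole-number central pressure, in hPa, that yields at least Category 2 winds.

Category 2 begins at V = 83 kt.
Required ΔP = (83/6.7)^(1/0.658) = 12.388^1.520 ≈ 45.82 hPa.
P_c ≤ 1010 − 45.82 = 964.18, so the highest integer P_c is 964 hPa.

964 hPa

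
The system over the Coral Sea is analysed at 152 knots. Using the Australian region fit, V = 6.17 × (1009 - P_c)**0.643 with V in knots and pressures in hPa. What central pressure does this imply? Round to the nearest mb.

863 mb

ΔP = (V / 6.17)^(1/0.643) = (152/6.17)^1.555.
152/6.17 = 24.635; 24.635^1.555 ≈ 145.94 mb.
P_c = 1009 − 145.94 = 863.06 ≈ 863 mb.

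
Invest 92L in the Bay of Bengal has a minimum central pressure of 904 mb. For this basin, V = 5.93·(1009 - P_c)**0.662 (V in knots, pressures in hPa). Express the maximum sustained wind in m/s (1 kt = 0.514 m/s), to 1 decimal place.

66.4 m/s

ΔP = 1009 − 904 = 105 mb.
V ≈ 5.93 × 105^0.662 = 5.93 × 21.778 ≈ 129.146 kt.
129.146 × 0.514 ≈ 66.38 m/s → 66.4 m/s.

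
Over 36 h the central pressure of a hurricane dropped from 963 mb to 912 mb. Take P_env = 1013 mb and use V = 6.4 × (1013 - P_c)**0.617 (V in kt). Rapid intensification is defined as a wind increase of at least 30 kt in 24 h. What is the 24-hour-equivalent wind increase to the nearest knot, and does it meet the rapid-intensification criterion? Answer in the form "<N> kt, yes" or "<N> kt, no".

26 kt, no

V₁: ΔP = 50, V ≈ 6.4 × 50^0.617 ≈ 71.52 kt.
V₂: ΔP = 101, V ≈ 6.4 × 101^0.617 ≈ 110.37 kt.
ΔV over 36 h = 38.85 kt → 24 h equivalent = 38.85 × 24/36 ≈ 25.90 kt.
26 kt < 30 kt ⇒ not rapid intensification.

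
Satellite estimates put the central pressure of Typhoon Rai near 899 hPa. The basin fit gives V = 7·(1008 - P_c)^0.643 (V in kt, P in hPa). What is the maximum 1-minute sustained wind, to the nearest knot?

ΔP = 1008 − 899 = 109 hPa.
109^0.643 ≈ 20.420.
V ≈ 7 × 20.420 ≈ 142.9 kt.

143 kt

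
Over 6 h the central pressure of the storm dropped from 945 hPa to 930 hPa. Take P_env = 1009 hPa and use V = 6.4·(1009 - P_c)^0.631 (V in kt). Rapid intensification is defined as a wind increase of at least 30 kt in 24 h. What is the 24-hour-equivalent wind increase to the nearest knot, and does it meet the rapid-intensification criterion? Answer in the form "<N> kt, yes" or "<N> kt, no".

50 kt, yes

V₁: ΔP = 64, V ≈ 6.4 × 64^0.631 ≈ 88.28 kt.
V₂: ΔP = 79, V ≈ 6.4 × 79^0.631 ≈ 100.83 kt.
ΔV over 6 h = 12.55 kt → 24 h equivalent = 12.55 × 24/6 ≈ 50.20 kt.
50 kt ≥ 30 kt ⇒ rapid intensification.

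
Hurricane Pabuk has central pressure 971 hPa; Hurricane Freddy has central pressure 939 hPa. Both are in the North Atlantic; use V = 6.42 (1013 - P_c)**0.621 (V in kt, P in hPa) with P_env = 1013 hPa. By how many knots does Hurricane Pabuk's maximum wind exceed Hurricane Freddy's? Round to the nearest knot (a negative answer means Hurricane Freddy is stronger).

Hurricane Pabuk: ΔP = 42; V ≈ 6.42 × 42^0.621 ≈ 65.40 kt.
Hurricane Freddy: ΔP = 74; V ≈ 6.42 × 74^0.621 ≈ 92.97 kt.
Difference ≈ 65.40 − 92.97 = -27.57 → -28 kt.

-28 kt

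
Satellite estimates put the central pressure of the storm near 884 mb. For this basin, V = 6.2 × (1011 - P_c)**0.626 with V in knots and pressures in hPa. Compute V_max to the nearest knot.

129 kt

ΔP = 1011 − 884 = 127 mb.
127^0.626 ≈ 20.748.
V ≈ 6.2 × 20.748 ≈ 128.6 kt.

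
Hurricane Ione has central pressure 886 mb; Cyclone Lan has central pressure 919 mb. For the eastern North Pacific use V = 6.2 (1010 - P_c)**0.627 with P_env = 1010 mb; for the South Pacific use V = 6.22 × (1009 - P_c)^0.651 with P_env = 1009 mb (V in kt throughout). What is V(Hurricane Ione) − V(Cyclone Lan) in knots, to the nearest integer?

Hurricane Ione: ΔP = 124; V ≈ 6.2 × 124^0.627 ≈ 127.34 kt.
Cyclone Lan: ΔP = 90; V ≈ 6.22 × 90^0.651 ≈ 116.41 kt.
Difference ≈ 127.34 − 116.41 = 10.93 → 11 kt.

11 kt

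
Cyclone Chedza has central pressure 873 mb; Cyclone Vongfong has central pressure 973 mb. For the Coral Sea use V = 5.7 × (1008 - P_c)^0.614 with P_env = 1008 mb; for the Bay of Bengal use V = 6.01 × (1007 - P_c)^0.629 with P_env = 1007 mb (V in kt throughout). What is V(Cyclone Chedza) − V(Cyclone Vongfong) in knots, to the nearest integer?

61 kt

Cyclone Chedza: ΔP = 135; V ≈ 5.7 × 135^0.614 ≈ 115.85 kt.
Cyclone Vongfong: ΔP = 34; V ≈ 6.01 × 34^0.629 ≈ 55.23 kt.
Difference ≈ 115.85 − 55.23 = 60.62 → 61 kt.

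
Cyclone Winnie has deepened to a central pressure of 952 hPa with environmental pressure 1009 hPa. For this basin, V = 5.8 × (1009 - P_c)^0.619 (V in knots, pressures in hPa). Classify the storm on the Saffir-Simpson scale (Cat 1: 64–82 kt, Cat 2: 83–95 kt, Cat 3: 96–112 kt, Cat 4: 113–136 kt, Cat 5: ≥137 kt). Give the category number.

1

ΔP = 1009 − 952 = 57 hPa.
V ≈ 5.8 × 57^0.619 = 5.8 × 12.21 ≈ 71 kt.
71 kt falls in the Category 1 band.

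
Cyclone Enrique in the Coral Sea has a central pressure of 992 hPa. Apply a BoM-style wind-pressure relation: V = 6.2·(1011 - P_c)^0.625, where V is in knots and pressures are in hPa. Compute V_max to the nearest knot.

ΔP = 1011 − 992 = 19 hPa.
19^0.625 ≈ 6.298.
V ≈ 6.2 × 6.298 ≈ 39.0 kt.

39 kt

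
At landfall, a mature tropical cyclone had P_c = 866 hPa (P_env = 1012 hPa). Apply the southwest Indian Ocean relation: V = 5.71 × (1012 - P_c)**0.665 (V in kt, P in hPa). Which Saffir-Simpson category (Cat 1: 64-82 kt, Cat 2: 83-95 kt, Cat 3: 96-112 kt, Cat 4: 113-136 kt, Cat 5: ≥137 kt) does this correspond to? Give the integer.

5

ΔP = 1012 − 866 = 146 hPa.
V ≈ 5.71 × 146^0.665 = 5.71 × 27.50 ≈ 157 kt.
157 kt falls in the Category 5 band.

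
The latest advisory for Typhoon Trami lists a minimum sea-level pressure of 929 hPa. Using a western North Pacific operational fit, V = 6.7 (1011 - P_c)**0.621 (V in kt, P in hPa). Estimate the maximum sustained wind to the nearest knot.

ΔP = 1011 − 929 = 82 hPa.
82^0.621 ≈ 15.434.
V ≈ 6.7 × 15.434 ≈ 103.4 kt.

103 kt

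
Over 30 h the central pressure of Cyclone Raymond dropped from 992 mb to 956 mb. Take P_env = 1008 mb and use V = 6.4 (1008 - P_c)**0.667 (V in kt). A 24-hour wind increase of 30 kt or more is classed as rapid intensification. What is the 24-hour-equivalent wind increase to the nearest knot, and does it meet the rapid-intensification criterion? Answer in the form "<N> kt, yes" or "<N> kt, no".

39 kt, yes

V₁: ΔP = 16, V ≈ 6.4 × 16^0.667 ≈ 40.68 kt.
V₂: ΔP = 52, V ≈ 6.4 × 52^0.667 ≈ 89.28 kt.
ΔV over 30 h = 48.60 kt → 24 h equivalent = 48.60 × 24/30 ≈ 38.88 kt.
39 kt ≥ 30 kt ⇒ rapid intensification.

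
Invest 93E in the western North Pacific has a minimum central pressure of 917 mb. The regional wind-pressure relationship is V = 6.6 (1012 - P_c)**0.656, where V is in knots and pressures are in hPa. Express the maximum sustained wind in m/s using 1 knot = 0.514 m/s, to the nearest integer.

ΔP = 1012 − 917 = 95 mb.
V ≈ 6.6 × 95^0.656 = 6.6 × 19.833 ≈ 130.897 kt.
130.897 × 0.514 ≈ 67.28 m/s → 67 m/s.

67 m/s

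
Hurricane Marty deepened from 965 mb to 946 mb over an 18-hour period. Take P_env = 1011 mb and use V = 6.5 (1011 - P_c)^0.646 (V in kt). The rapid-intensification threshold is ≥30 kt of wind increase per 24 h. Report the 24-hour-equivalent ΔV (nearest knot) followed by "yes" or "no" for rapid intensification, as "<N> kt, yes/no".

26 kt, no

V₁: ΔP = 46, V ≈ 6.5 × 46^0.646 ≈ 77.10 kt.
V₂: ΔP = 65, V ≈ 6.5 × 65^0.646 ≈ 96.40 kt.
ΔV over 18 h = 19.30 kt → 24 h equivalent = 19.30 × 24/18 ≈ 25.73 kt.
26 kt < 30 kt ⇒ not rapid intensification.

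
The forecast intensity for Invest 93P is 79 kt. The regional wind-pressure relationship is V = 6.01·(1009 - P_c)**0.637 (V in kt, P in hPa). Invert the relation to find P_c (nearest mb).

ΔP = (V / 6.01)^(1/0.637) = (79/6.01)^1.570.
79/6.01 = 13.145; 13.145^1.570 ≈ 57.05 mb.
P_c = 1009 − 57.05 = 951.95 ≈ 952 mb.

952 mb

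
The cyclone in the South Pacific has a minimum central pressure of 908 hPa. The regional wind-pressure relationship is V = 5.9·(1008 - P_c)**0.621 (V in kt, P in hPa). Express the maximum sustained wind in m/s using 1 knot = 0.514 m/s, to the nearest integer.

53 m/s

ΔP = 1008 − 908 = 100 hPa.
V ≈ 5.9 × 100^0.621 = 5.9 × 17.458 ≈ 103.004 kt.
103.004 × 0.514 ≈ 52.94 m/s → 53 m/s.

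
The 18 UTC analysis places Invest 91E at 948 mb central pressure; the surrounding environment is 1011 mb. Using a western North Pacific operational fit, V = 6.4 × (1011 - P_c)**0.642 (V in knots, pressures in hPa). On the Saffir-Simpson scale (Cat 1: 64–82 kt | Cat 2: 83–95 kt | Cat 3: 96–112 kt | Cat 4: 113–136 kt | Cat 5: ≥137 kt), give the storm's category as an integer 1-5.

2

ΔP = 1011 − 948 = 63 mb.
V ≈ 6.4 × 63^0.642 = 6.4 × 14.29 ≈ 91 kt.
91 kt falls in the Category 2 band.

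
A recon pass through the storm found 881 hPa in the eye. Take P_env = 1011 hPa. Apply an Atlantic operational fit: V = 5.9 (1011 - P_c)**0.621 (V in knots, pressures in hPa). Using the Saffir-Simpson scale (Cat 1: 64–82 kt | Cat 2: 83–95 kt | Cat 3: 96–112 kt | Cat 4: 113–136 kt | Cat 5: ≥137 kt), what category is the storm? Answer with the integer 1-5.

4

ΔP = 1011 − 881 = 130 hPa.
V ≈ 5.9 × 130^0.621 = 5.9 × 20.55 ≈ 121 kt.
121 kt falls in the Category 4 band.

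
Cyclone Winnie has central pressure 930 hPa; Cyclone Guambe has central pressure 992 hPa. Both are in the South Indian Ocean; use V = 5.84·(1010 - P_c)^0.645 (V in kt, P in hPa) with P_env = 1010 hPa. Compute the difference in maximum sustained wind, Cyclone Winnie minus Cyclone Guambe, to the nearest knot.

61 kt

Cyclone Winnie: ΔP = 80; V ≈ 5.84 × 80^0.645 ≈ 98.61 kt.
Cyclone Guambe: ΔP = 18; V ≈ 5.84 × 18^0.645 ≈ 37.68 kt.
Difference ≈ 98.61 − 37.68 = 60.93 → 61 kt.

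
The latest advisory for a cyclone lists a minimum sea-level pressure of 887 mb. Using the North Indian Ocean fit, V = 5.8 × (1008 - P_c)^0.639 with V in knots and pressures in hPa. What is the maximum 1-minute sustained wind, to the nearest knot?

124 kt

ΔP = 1008 − 887 = 121 mb.
121^0.639 ≈ 21.424.
V ≈ 5.8 × 21.424 ≈ 124.3 kt.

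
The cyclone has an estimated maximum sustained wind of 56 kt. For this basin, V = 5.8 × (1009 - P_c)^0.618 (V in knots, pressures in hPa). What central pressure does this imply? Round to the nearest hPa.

ΔP = (V / 5.8)^(1/0.618) = (56/5.8)^1.618.
56/5.8 = 9.655; 9.655^1.618 ≈ 39.22 hPa.
P_c = 1009 − 39.22 = 969.78 ≈ 970 hPa.

970 hPa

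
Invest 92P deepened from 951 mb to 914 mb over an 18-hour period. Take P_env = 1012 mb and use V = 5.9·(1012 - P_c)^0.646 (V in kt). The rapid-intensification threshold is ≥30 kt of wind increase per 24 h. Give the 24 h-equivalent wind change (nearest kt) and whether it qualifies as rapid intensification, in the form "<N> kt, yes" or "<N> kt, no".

V₁: ΔP = 61, V ≈ 5.9 × 61^0.646 ≈ 83.98 kt.
V₂: ΔP = 98, V ≈ 5.9 × 98^0.646 ≈ 114.07 kt.
ΔV over 18 h = 30.09 kt → 24 h equivalent = 30.09 × 24/18 ≈ 40.12 kt.
40 kt ≥ 30 kt ⇒ rapid intensification.

40 kt, yes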